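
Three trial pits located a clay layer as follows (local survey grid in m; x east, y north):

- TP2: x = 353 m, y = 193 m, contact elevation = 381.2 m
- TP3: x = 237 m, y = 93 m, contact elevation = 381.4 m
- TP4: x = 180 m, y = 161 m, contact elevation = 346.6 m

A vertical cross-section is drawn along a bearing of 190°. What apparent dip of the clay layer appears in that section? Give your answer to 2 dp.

Two edge vectors: TP2→TP3 = (-116, -100, 0.2), TP2→TP4 = (-173, -32, -34.6).
Normal n = (TP2→TP3) × (TP2→TP4) = (3466.4, -4048.2, -13588).
So ∂z/∂x = −n_x/n_z = 0.25511 and ∂z/∂y = −n_y/n_z = −0.29792.
Unit vector along 190° is (sin 190°, cos 190°) = (-0.1736, -0.9848).
Slope in that direction = a·(-0.1736) + b·(-0.9848) = 0.24910.
Apparent dip = arctan|0.24910| = 13.99° (true dip is 21.4°, so apparent ≤ true as expected).

13.99°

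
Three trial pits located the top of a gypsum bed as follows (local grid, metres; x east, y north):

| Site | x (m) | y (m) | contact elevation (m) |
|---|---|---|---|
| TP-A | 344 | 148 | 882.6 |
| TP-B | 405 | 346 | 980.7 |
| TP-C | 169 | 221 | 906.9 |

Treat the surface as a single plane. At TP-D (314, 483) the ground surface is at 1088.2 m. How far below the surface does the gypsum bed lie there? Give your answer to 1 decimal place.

47.6 m

Two edge vectors: TP-A→TP-B = (61, 198, 98.1), TP-A→TP-C = (-175, 73, 24.3).
Normal n = (TP-A→TP-B) × (TP-A→TP-C) = (-2349.9, -18649.8, 39103).
So ∂z/∂x = −n_x/n_z = 0.06010 and ∂z/∂y = −n_y/n_z = 0.47694.
Intercept c from TP-A: 882.6 − 20.67 − 70.59 = 791.34.
At (314, 483): z_contact = 18.87 + 230.36 + 791.34 = 1040.57 m.
Depth below ground = 1088.2 − 1040.57 = 47.6 m.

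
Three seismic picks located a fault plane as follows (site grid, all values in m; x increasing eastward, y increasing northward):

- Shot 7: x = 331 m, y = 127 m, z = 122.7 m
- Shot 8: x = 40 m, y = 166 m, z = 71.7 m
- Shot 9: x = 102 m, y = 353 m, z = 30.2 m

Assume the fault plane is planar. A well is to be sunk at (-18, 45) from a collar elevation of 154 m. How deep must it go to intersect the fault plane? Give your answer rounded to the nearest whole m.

Two edge vectors: Shot 7→Shot 8 = (-291, 39, -51), Shot 7→Shot 9 = (-229, 226, -92.5).
Normal n = (Shot 7→Shot 8) × (Shot 7→Shot 9) = (7918.5, -15238.5, -56835).
So ∂z/∂x = −n_x/n_z = 0.13932 and ∂z/∂y = −n_y/n_z = −0.26812.
Intercept c from Shot 7: 122.7 − 46.12 + 34.05 = 110.63.
At (-18, 45): z_contact = −2.5 − 12.1 + 110.63 = 96.1 m.
Depth below ground = 154 − 96.1 = 58 m.

58 m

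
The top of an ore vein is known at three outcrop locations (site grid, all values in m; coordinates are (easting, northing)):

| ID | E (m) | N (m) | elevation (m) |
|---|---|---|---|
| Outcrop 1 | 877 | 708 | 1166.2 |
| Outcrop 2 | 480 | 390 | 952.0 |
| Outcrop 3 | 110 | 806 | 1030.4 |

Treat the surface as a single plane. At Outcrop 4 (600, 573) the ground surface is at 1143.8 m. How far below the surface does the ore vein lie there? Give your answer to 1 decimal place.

93.1 m

Let the plane be z = a·E + b·N + c.
Outcrop 2−Outcrop 1: −397a − 318b = −214.2;  Outcrop 3−Outcrop 1: −767a + 98b = −135.8.
Solving gives a = 0.22692, b = 0.39029.
Then c = 1166.2 − a·877 − b·708 = 690.86.
At (600, 573): z_contact = 136.15 + 223.64 + 690.86 = 1050.65 m.
Depth below ground = 1143.8 − 1050.65 = 93.1 m.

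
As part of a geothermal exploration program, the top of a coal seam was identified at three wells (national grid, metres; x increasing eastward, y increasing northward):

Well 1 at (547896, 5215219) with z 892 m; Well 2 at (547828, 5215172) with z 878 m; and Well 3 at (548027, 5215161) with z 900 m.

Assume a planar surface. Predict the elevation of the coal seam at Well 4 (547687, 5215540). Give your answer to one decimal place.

Two edge vectors: Well 1→Well 2 = (-68, -47, -14), Well 1→Well 3 = (131, -58, 8).
Normal n = (Well 1→Well 2) × (Well 1→Well 3) = (-1188, -1290, 10101).
So ∂z/∂x = −n_x/n_z = 0.117612118 and ∂z/∂y = −n_y/n_z = 0.127710128.
Intercept c from Well 1: 892 − 64439.21 − 666036.28 = −729583.49.
At (547687, 5215540): z = 64414.6 + 666077.3 − 729583.49 = 908.4 m.

908.4 m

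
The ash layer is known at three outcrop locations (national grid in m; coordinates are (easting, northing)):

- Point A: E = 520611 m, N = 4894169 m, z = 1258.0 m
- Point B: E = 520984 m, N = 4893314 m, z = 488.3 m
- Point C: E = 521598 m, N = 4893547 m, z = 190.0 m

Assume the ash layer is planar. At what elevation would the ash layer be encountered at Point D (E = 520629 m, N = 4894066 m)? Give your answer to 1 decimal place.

1184.4 m

Two edge vectors: Point A→Point B = (373, -855, -769.7), Point A→Point C = (987, -622, -1068).
Normal n = (Point A→Point B) × (Point A→Point C) = (434386.6, -361329.9, 611879).
So ∂z/∂E = −n_x/n_z = −0.709922387 and ∂z/∂N = −n_y/n_z = 0.590525087.
Intercept c from Point A: 1258 + 369593.40 − 2890129.58 = −2519278.17.
At (520629, 4894066): z = −369606.2 + 2890068.8 − 2519278.17 = 1184.4 m.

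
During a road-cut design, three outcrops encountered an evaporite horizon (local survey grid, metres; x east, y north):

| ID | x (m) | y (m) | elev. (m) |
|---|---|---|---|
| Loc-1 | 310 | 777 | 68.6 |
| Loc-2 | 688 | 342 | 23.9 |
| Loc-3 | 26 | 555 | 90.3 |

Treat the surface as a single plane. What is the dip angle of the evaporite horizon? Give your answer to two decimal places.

5.47°

Two edge vectors: Loc-1→Loc-2 = (378, -435, -44.7), Loc-1→Loc-3 = (-284, -222, 21.7).
Normal n = (Loc-1→Loc-2) × (Loc-1→Loc-3) = (-19362.9, 4492.2, -207456).
So ∂z/∂x = −n_x/n_z = −0.09333 and ∂z/∂y = −n_y/n_z = 0.02165.
Gradient magnitude |∇z| = √(a² + b²) = √(0.00871 + 0.00047) = 0.09581.
True dip = arctan(0.09581) = 5.47°, dipping toward ESE (azimuth ≈ 103°).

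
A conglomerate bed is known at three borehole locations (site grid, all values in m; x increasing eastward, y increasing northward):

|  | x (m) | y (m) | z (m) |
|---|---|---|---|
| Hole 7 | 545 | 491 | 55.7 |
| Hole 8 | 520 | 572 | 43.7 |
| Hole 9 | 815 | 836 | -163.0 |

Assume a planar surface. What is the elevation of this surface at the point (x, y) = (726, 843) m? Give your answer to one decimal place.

Two edge vectors: Hole 7→Hole 8 = (-25, 81, -12), Hole 7→Hole 9 = (270, 345, -218.7).
Normal n = (Hole 7→Hole 8) × (Hole 7→Hole 9) = (-13574.7, -8707.5, -30495).
So ∂z/∂x = −n_x/n_z = −0.44515 and ∂z/∂y = −n_y/n_z = −0.28554.
Intercept c from Hole 7: 55.7 + 242.60 + 140.20 = 438.50.
At (726, 843): z = −323.2 − 240.7 + 438.50 = -125.4 m.

-125.4 m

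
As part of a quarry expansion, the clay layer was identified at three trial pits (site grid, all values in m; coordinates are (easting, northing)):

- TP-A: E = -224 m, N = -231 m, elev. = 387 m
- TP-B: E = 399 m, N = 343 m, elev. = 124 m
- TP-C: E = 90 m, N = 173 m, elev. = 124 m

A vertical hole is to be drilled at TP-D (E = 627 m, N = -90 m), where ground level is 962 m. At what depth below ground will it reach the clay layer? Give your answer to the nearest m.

203 m

Let the plane be z = a·E + b·N + c.
TP-B−TP-A: 623a + 574b = −263;  TP-C−TP-A: 314a + 404b = −263.
Solving gives a = 0.62570, b = −1.13730.
Then c = 387 − a·-224 − b·-231 = 264.44.
At (627, -90): z_contact = 392.3 + 102.4 + 264.44 = 759.1 m.
Depth below ground = 962 − 759.1 = 203 m.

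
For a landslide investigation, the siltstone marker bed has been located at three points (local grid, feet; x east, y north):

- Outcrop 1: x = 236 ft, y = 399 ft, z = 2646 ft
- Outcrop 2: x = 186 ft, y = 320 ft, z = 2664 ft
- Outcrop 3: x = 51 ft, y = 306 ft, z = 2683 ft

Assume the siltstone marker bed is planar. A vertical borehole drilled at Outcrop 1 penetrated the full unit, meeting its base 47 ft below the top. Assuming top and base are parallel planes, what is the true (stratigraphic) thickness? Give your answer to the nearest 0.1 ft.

46.1 ft

Let the plane be z = a·x + b·y + c.
Outcrop 2−Outcrop 1: −50a − 79b = 18;  Outcrop 3−Outcrop 1: −185a − 93b = 37.
Solving gives a = −0.12534, b = −0.14852.
|∇z| = √(a²+b²) = 0.19434, so dip δ = arctan(0.19434) = 11.00°.
True thickness = vertical thickness × cos δ = 47 × cos 11.00° = 46.1 ft.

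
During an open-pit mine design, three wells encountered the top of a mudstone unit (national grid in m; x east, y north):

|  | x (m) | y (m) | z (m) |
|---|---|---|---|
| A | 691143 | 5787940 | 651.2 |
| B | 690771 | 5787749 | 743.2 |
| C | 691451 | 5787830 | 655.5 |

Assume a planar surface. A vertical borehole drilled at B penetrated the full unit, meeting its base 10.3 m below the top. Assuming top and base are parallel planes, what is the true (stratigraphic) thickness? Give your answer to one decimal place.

Two edge vectors: A→B = (-372, -191, 92), A→C = (308, -110, 4.3).
Normal n = (A→B) × (A→C) = (9298.7, 29935.6, 99748).
So ∂z/∂x = −n_x/n_z = −0.09322 and ∂z/∂y = −n_y/n_z = −0.30011.
|∇z| = √(a²+b²) = 0.31426, so dip δ = arctan(0.31426) = 17.45°.
True thickness = vertical thickness × cos δ = 10.3 × cos 17.45° = 9.8 m.

9.8 m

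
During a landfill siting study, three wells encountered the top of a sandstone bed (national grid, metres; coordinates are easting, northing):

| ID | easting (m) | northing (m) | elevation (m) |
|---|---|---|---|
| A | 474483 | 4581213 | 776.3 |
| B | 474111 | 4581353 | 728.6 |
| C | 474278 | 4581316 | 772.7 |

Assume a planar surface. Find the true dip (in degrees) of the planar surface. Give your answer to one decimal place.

Let the plane be z = a·easting + b·northing + c.
B−A: −372a + 140b = −47.7;  C−A: −205a + 103b = −3.6.
Solving gives a = 0.45852, b = 0.87763.
Gradient magnitude |∇z| = √(a² + b²) = √(0.21024 + 0.77024) = 0.99019.
True dip = arctan(0.99019) = 44.7°, dipping toward SSW (azimuth ≈ 208°).

44.7°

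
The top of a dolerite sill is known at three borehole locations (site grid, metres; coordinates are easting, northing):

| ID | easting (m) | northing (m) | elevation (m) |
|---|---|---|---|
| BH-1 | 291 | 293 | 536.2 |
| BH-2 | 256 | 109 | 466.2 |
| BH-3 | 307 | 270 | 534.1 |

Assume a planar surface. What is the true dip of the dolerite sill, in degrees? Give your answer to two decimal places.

Two edge vectors: BH-1→BH-2 = (-35, -184, -70), BH-1→BH-3 = (16, -23, -2.1).
Normal n = (BH-1→BH-2) × (BH-1→BH-3) = (-1223.6, -1193.5, 3749).
So ∂z/∂easting = −n_x/n_z = 0.32638 and ∂z/∂northing = −n_y/n_z = 0.31835.
Gradient magnitude |∇z| = √(a² + b²) = √(0.10652 + 0.10135) = 0.45593.
True dip = arctan(0.45593) = 24.51°, dipping toward SW (azimuth ≈ 226°).

24.51°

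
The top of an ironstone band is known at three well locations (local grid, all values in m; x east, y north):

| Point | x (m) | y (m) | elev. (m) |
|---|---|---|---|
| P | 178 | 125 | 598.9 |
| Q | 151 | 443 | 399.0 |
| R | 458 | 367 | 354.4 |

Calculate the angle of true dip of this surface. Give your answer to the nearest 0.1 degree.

35.9°

Let the plane be z = a·x + b·y + c.
Q−P: −27a + 318b = −199.9;  R−P: 280a + 242b = −244.5.
Solving gives a = −0.30736, b = −0.65471.
Gradient magnitude |∇z| = √(a² + b²) = √(0.09447 + 0.42865) = 0.72327.
True dip = arctan(0.72327) = 35.9°, dipping toward NNE (azimuth ≈ 025°).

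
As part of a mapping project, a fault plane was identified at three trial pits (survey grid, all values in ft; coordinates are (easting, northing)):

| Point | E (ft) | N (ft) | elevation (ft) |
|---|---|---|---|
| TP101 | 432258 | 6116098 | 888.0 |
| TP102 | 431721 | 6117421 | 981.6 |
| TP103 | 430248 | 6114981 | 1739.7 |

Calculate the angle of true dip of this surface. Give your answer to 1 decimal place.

21.1°

Let the plane be z = a·E + b·N + c.
TP102−TP101: −537a + 1323b = 93.6;  TP103−TP101: −2010a − 1117b = 851.7.
Solving gives a = −0.37782, b = −0.08261.
Gradient magnitude |∇z| = √(a² + b²) = √(0.14275 + 0.00682) = 0.38675.
True dip = arctan(0.38675) = 21.1°, dipping toward ENE (azimuth ≈ 078°).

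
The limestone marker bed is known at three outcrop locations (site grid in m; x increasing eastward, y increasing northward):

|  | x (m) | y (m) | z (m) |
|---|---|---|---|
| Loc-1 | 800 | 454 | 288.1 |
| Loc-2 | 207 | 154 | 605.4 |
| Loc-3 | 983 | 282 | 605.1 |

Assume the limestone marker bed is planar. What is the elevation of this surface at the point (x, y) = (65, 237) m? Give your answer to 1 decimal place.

Two edge vectors: Loc-1→Loc-2 = (-593, -300, 317.3), Loc-1→Loc-3 = (183, -172, 317).
Normal n = (Loc-1→Loc-2) × (Loc-1→Loc-3) = (-40524.4, 246046.9, 156896).
So ∂z/∂x = −n_x/n_z = 0.25829 and ∂z/∂y = −n_y/n_z = −1.56822.
Intercept c from Loc-1: 288.1 − 206.63 + 711.97 = 793.44.
At (65, 237): z = 16.8 − 371.7 + 793.44 = 438.6 m.

438.6 m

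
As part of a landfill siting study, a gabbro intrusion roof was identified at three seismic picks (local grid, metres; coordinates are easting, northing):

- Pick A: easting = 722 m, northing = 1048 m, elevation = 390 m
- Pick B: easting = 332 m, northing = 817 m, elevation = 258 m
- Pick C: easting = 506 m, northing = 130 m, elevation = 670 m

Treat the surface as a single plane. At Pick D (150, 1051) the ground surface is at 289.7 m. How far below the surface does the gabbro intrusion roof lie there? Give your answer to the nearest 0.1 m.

Two edge vectors: Pick A→Pick B = (-390, -231, -132), Pick A→Pick C = (-216, -918, 280).
Normal n = (Pick A→Pick B) × (Pick A→Pick C) = (-185856, 137712, 308124).
So ∂z/∂easting = −n_x/n_z = 0.603186 and ∂z/∂northing = −n_y/n_z = −0.446937.
Intercept c from Pick A: 390 − 435.50 + 468.39 = 422.89.
At (150, 1051): z_contact = 90.48 − 469.73 + 422.89 = 43.64 m.
Depth below ground = 289.7 − 43.64 = 246.1 m.

246.1 m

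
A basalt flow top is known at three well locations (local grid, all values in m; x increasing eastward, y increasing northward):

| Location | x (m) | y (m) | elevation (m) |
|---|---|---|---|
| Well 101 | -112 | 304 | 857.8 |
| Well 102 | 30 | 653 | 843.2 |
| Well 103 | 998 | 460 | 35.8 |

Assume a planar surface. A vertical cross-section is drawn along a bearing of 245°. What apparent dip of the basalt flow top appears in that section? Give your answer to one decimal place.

Two edge vectors: Well 101→Well 102 = (142, 349, -14.6), Well 101→Well 103 = (1110, 156, -822).
Normal n = (Well 101→Well 102) × (Well 101→Well 103) = (-284600.4, 100518, -365238).
So ∂z/∂x = −n_x/n_z = −0.77922 and ∂z/∂y = −n_y/n_z = 0.27521.
Unit vector along 245° is (sin 245°, cos 245°) = (-0.9063, -0.4226).
Slope in that direction = a·(-0.9063) + b·(-0.4226) = 0.58990.
Apparent dip = arctan|0.58990| = 30.5° (true dip is 39.6°, so apparent ≤ true as expected).

30.5°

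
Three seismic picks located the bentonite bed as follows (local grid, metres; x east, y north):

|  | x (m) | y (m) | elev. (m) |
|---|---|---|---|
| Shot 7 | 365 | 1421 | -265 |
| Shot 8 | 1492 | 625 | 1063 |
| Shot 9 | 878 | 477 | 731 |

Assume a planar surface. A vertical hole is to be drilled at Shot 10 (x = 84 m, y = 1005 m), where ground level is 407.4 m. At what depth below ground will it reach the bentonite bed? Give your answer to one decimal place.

589.9 m

Let the plane be z = a·x + b·y + c.
Shot 8−Shot 7: 1127a − 796b = 1328;  Shot 9−Shot 7: 513a − 944b = 996.
Solving gives a = 0.702956, b = −0.673076.
Then c = -265 − a·365 − b·1421 = 434.86.
At (84, 1005): z_contact = 59.05 − 676.44 + 434.86 = -182.53 m.
Depth below ground = 407.4 − (-182.53) = 589.9 m.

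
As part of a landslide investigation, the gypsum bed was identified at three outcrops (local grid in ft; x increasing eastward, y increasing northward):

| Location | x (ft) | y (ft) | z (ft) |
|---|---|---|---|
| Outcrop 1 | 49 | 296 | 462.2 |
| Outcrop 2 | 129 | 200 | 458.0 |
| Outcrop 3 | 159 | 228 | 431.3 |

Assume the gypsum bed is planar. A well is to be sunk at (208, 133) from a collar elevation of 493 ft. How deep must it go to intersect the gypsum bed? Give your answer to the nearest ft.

Two edge vectors: Outcrop 1→Outcrop 2 = (80, -96, -4.2), Outcrop 1→Outcrop 3 = (110, -68, -30.9).
Normal n = (Outcrop 1→Outcrop 2) × (Outcrop 1→Outcrop 3) = (2680.8, 2010, 5120).
So ∂z/∂x = −n_x/n_z = −0.52359 and ∂z/∂y = −n_y/n_z = −0.39258.
Intercept c from Outcrop 1: 462.2 + 25.66 + 116.20 = 604.06.
At (208, 133): z_contact = −108.9 − 52.2 + 604.06 = 442.9 ft.
Depth below ground = 493 − 442.9 = 50 ft.

50 ft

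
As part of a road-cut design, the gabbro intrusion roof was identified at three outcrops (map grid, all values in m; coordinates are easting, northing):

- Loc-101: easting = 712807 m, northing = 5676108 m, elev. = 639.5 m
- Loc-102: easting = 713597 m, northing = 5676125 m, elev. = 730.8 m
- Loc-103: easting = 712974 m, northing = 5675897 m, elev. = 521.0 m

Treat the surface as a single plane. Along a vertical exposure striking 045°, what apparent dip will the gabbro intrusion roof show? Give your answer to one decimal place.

27.7°

Let the plane be z = a·easting + b·northing + c.
Loc-102−Loc-101: 790a + 17b = 91.3;  Loc-103−Loc-101: 167a − 211b = −118.5.
Solving gives a = 0.10175, b = 0.64214.
Unit vector along 045° is (sin 45°, cos 45°) = (0.7071, 0.7071).
Slope in that direction = a·(0.7071) + b·(0.7071) = 0.52601.
Apparent dip = arctan|0.52601| = 27.7° (true dip is 33.0°, so apparent ≤ true as expected).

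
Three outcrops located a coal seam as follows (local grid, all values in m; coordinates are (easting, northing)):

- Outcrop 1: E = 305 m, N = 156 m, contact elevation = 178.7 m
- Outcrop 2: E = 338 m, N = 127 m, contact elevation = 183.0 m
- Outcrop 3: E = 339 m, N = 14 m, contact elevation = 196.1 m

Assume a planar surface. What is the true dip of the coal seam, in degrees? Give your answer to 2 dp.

Two edge vectors: Outcrop 1→Outcrop 2 = (33, -29, 4.3), Outcrop 1→Outcrop 3 = (34, -142, 17.4).
Normal n = (Outcrop 1→Outcrop 2) × (Outcrop 1→Outcrop 3) = (106, -428, -3700).
So ∂z/∂E = −n_x/n_z = 0.02865 and ∂z/∂N = −n_y/n_z = −0.11568.
Gradient magnitude |∇z| = √(a² + b²) = √(0.00082 + 0.01338) = 0.11917.
True dip = arctan(0.11917) = 6.80°, dipping toward NNW (azimuth ≈ 346°).

6.80°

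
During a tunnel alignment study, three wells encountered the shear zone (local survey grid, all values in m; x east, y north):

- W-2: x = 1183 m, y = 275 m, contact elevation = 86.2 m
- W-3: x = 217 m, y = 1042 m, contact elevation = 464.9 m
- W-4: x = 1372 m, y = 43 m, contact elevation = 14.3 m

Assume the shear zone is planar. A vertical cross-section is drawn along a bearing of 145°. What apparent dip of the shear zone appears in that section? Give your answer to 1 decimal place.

12.1°

Let the plane be z = a·x + b·y + c.
W-3−W-2: −966a + 767b = 378.7;  W-4−W-2: 189a − 232b = −71.9.
Solving gives a = −0.41329, b = −0.02677.
Unit vector along 145° is (sin 145°, cos 145°) = (0.5736, -0.8192).
Slope in that direction = a·(0.5736) + b·(-0.8192) = −0.21512.
Apparent dip = arctan|0.21512| = 12.1° (true dip is 22.5°, so apparent ≤ true as expected).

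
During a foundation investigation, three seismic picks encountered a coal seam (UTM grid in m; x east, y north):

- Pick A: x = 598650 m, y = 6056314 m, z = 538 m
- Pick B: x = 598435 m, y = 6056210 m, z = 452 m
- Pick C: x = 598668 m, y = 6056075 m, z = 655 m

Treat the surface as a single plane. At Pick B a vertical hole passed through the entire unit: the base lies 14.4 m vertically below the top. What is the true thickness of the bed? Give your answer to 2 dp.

Let the plane be z = a·x + b·y + c.
Pick B−Pick A: −215a − 104b = −86;  Pick C−Pick A: 18a − 239b = 117.
Solving gives a = 0.61442, b = −0.44327.
|∇z| = √(a²+b²) = 0.75762, so dip δ = arctan(0.75762) = 37.15°.
True thickness = vertical thickness × cos δ = 14.4 × cos 37.15° = 11.48 m.

11.48 m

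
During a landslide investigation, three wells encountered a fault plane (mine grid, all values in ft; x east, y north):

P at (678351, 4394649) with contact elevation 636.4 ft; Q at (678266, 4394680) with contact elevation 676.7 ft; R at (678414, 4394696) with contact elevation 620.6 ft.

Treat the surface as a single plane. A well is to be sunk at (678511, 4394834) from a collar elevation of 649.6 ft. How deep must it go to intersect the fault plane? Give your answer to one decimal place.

Let the plane be z = a·x + b·y + c.
Q−P: −85a + 31b = 40.3;  R−P: 63a + 47b = −15.8.
Solving gives a = −0.400790182, b = 0.201059180.
Then c = 636.4 − a·678351 − b·4394649 = −611071.70.
At (678511, 4394834): z_contact = −271940.55 + 883621.72 − 611071.70 = 609.47 ft.
Depth below ground = 649.6 − 609.47 = 40.1 ft.

40.1 ft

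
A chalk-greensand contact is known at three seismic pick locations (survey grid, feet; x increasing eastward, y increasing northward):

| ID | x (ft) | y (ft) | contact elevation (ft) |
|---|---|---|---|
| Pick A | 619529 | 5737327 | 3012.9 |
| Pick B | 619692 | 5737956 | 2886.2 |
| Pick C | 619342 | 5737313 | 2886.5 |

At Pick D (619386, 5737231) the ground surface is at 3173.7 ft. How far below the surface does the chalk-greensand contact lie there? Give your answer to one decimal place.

Two edge vectors: Pick A→Pick B = (163, 629, -126.7), Pick A→Pick C = (-187, -14, -126.4).
Normal n = (Pick A→Pick B) × (Pick A→Pick C) = (-81279.4, 44296.1, 115341).
So ∂z/∂x = −n_x/n_z = 0.704687839 and ∂z/∂y = −n_y/n_z = −0.384044702.
Intercept c from Pick A: 3012.9 − 436574.55 + 2203390.04 = 1769828.39.
At (619386, 5737231): z_contact = 436473.78 − 2203353.17 + 1769828.39 = 2949.00 ft.
Depth below ground = 3173.7 − 2949.00 = 224.7 ft.

224.7 ft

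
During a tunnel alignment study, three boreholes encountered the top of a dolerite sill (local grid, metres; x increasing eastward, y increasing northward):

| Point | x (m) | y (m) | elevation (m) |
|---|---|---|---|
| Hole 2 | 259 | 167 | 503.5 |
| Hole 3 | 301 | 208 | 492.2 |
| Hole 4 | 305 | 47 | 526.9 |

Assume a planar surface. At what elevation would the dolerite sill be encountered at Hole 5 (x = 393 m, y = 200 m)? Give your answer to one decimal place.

Two edge vectors: Hole 2→Hole 3 = (42, 41, -11.3), Hole 2→Hole 4 = (46, -120, 23.4).
Normal n = (Hole 2→Hole 3) × (Hole 2→Hole 4) = (-396.6, -1502.6, -6926).
So ∂z/∂x = −n_x/n_z = −0.05726 and ∂z/∂y = −n_y/n_z = −0.21695.
Intercept c from Hole 2: 503.5 + 14.83 + 36.23 = 554.56.
At (393, 200): z = −22.5 − 43.4 + 554.56 = 488.7 m.

488.7 m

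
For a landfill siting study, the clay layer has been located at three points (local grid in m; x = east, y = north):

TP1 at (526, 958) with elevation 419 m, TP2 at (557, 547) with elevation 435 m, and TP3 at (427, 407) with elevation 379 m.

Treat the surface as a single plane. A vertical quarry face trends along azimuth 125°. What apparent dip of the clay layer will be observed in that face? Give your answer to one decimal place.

19.9°

Two edge vectors: TP1→TP2 = (31, -411, 16), TP1→TP3 = (-99, -551, -40).
Normal n = (TP1→TP2) × (TP1→TP3) = (25256, -344, -57770).
So ∂z/∂x = −n_x/n_z = 0.43718 and ∂z/∂y = −n_y/n_z = −0.00595.
Unit vector along 125° is (sin 125°, cos 125°) = (0.8192, -0.5736).
Slope in that direction = a·(0.8192) + b·(-0.5736) = 0.36153.
Apparent dip = arctan|0.36153| = 19.9° (true dip is 23.6°, so apparent ≤ true as expected).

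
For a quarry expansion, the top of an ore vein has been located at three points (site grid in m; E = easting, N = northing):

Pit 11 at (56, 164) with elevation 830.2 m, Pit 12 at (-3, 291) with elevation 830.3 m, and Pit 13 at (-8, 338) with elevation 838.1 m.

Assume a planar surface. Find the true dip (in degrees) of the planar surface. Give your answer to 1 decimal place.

Two edge vectors: Pit 11→Pit 12 = (-59, 127, 0.1), Pit 11→Pit 13 = (-64, 174, 7.9).
Normal n = (Pit 11→Pit 12) × (Pit 11→Pit 13) = (985.9, 459.7, -2138).
So ∂z/∂E = −n_x/n_z = 0.46113 and ∂z/∂N = −n_y/n_z = 0.21501.
Gradient magnitude |∇z| = √(a² + b²) = √(0.21264 + 0.04623) = 0.50880.
True dip = arctan(0.50880) = 27.0°, dipping toward WSW (azimuth ≈ 245°).

27.0°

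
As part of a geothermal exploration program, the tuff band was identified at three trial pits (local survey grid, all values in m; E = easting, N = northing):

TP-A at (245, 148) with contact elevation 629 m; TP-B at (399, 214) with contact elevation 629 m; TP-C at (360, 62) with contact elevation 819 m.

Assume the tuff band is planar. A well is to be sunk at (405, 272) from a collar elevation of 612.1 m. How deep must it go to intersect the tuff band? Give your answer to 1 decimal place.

Two edge vectors: TP-A→TP-B = (154, 66, 0), TP-A→TP-C = (115, -86, 190).
Normal n = (TP-A→TP-B) × (TP-A→TP-C) = (12540, -29260, -20834).
So ∂z/∂E = −n_x/n_z = 0.60190 and ∂z/∂N = −n_y/n_z = −1.40444.
Intercept c from TP-A: 629 − 147.47 + 207.86 = 689.39.
At (405, 272): z_contact = 243.77 − 382.01 + 689.39 = 551.15 m.
Depth below ground = 612.1 − 551.15 = 60.9 m.

60.9 m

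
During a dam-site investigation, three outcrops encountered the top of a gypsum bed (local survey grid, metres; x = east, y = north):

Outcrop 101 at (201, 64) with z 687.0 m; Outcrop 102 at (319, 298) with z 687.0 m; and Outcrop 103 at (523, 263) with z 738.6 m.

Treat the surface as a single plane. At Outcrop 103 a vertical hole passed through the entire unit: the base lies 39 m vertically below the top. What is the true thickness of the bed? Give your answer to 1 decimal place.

37.7 m

Let the plane be z = a·x + b·y + c.
Outcrop 102−Outcrop 101: 118a + 234b = 0;  Outcrop 103−Outcrop 101: 322a + 199b = 51.6.
Solving gives a = 0.23280, b = −0.11739.
|∇z| = √(a²+b²) = 0.26072, so dip δ = arctan(0.26072) = 14.61°.
True thickness = vertical thickness × cos δ = 39 × cos 14.61° = 37.7 m.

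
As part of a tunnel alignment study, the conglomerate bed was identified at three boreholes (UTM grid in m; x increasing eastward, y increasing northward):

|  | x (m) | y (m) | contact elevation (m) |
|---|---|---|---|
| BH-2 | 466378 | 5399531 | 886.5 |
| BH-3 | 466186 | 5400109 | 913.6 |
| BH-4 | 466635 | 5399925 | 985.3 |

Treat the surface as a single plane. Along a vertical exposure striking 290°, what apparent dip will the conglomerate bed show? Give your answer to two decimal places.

8.81°

Two edge vectors: BH-2→BH-3 = (-192, 578, 27.1), BH-2→BH-4 = (257, 394, 98.8).
Normal n = (BH-2→BH-3) × (BH-2→BH-4) = (46429, 25934.3, -224194).
So ∂z/∂x = −n_x/n_z = 0.20709 and ∂z/∂y = −n_y/n_z = 0.11568.
Unit vector along 290° is (sin 290°, cos 290°) = (-0.9397, 0.3420).
Slope in that direction = a·(-0.9397) + b·(0.3420) = −0.15504.
Apparent dip = arctan|0.15504| = 8.81° (true dip is 13.3°, so apparent ≤ true as expected).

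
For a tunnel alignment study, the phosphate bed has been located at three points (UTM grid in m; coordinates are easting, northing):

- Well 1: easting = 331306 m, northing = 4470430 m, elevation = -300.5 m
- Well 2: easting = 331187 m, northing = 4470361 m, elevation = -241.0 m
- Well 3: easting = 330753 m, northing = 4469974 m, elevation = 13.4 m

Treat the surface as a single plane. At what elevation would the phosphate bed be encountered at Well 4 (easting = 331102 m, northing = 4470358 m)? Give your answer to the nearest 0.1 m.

Two edge vectors: Well 1→Well 2 = (-119, -69, 59.5), Well 1→Well 3 = (-553, -456, 313.9).
Normal n = (Well 1→Well 2) × (Well 1→Well 3) = (5472.9, 4450.6, 16107).
So ∂z/∂easting = −n_x/n_z = −0.339783945 and ∂z/∂northing = −n_y/n_z = −0.276314646.
Intercept c from Well 1: -300.5 + 112572.46 + 1235245.28 = 1347517.24.
At (331102, 4470358): z = −112503.1 − 1235225.4 + 1347517.24 = -211.3 m.

-211.3 m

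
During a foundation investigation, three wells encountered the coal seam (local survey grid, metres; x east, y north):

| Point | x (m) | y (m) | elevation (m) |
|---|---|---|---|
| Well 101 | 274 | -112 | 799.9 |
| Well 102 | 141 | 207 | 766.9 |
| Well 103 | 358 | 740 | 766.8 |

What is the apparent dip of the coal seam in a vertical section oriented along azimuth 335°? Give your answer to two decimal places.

5.67°

Let the plane be z = a·x + b·y + c.
Well 102−Well 101: −133a + 319b = −33;  Well 103−Well 101: 84a + 852b = −33.1.
Solving gives a = 0.12531, b = −0.05120.
Unit vector along 335° is (sin 335°, cos 335°) = (-0.4226, 0.9063).
Slope in that direction = a·(-0.4226) + b·(0.9063) = −0.09936.
Apparent dip = arctan|0.09936| = 5.67° (true dip is 7.7°, so apparent ≤ true as expected).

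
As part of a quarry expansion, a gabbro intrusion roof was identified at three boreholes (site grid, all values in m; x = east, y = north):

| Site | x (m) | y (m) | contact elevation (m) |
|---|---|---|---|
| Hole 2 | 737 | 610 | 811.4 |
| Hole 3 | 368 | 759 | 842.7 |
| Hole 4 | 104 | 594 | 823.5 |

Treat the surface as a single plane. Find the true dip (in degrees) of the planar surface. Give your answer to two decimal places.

8.80°

Let the plane be z = a·x + b·y + c.
Hole 3−Hole 2: −369a + 149b = 31.3;  Hole 4−Hole 2: −633a − 16b = 12.1.
Solving gives a = −0.02299, b = 0.15314.
Gradient magnitude |∇z| = √(a² + b²) = √(0.00053 + 0.02345) = 0.15486.
True dip = arctan(0.15486) = 8.80°, dipping toward S (azimuth ≈ 171°).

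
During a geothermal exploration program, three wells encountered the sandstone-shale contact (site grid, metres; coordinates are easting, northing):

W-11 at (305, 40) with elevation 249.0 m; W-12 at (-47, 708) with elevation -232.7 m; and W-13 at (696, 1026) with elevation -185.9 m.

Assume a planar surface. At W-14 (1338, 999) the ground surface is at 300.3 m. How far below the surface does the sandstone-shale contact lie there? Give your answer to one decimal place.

276.4 m

Two edge vectors: W-11→W-12 = (-352, 668, -481.7), W-11→W-13 = (391, 986, -434.9).
Normal n = (W-11→W-12) × (W-11→W-13) = (184443, -341429.5, -608260).
So ∂z/∂easting = −n_x/n_z = 0.303231 and ∂z/∂northing = −n_y/n_z = −0.561322.
Intercept c from W-11: 249 − 92.49 + 22.45 = 178.97.
At (1338, 999): z_contact = 405.72 − 560.76 + 178.97 = 23.93 m.
Depth below ground = 300.3 − 23.93 = 276.4 m.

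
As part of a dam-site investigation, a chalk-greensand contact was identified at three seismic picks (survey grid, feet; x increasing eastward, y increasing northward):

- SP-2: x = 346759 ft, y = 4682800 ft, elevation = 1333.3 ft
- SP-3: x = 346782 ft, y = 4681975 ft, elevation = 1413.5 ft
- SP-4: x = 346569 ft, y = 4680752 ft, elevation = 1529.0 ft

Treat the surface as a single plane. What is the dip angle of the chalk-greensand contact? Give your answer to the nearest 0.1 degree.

5.6°

Let the plane be z = a·x + b·y + c.
SP-3−SP-2: 23a − 825b = 80.2;  SP-4−SP-2: −190a − 2048b = 195.7.
Solving gives a = 0.01372, b = −0.09683.
Gradient magnitude |∇z| = √(a² + b²) = √(0.00019 + 0.00938) = 0.09780.
True dip = arctan(0.09780) = 5.6°, dipping toward N (azimuth ≈ 352°).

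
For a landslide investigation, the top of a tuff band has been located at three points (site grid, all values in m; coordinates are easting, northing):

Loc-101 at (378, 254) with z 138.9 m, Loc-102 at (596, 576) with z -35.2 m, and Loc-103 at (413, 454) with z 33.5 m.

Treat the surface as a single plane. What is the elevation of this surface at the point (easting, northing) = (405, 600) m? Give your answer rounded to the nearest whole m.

-43 m

Two edge vectors: Loc-101→Loc-102 = (218, 322, -174.1), Loc-101→Loc-103 = (35, 200, -105.4).
Normal n = (Loc-101→Loc-102) × (Loc-101→Loc-103) = (881.2, 16883.7, 32330).
So ∂z/∂easting = −n_x/n_z = −0.02726 and ∂z/∂northing = −n_y/n_z = −0.52223.
Intercept c from Loc-101: 138.9 + 10.30 + 132.65 = 281.85.
At (405, 600): z = −11.0 − 313.3 + 281.85 = -42.5 m.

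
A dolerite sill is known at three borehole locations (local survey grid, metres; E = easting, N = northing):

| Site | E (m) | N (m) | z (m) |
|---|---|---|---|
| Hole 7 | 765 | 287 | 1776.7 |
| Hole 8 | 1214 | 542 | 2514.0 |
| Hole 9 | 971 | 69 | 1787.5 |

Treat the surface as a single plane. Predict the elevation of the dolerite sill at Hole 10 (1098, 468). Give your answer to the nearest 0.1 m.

Let the plane be z = a·E + b·N + c.
Hole 8−Hole 7: 449a + 255b = 737.3;  Hole 9−Hole 7: 206a − 218b = 10.8.
Solving gives a = 1.086917, b = 0.977546.
Then c = 1776.7 − a·765 − b·287 = 664.65.
At (1098, 468): z = 1193.4 + 457.5 + 664.65 = 2315.6 m.

2315.6 m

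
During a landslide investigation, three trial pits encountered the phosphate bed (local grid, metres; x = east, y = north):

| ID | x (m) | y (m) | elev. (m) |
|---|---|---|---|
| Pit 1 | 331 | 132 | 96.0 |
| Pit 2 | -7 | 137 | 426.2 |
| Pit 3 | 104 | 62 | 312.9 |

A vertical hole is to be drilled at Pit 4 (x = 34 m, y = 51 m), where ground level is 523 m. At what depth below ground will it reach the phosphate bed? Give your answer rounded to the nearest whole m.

Two edge vectors: Pit 1→Pit 2 = (-338, 5, 330.2), Pit 1→Pit 3 = (-227, -70, 216.9).
Normal n = (Pit 1→Pit 2) × (Pit 1→Pit 3) = (24198.5, -1643.2, 24795).
So ∂z/∂x = −n_x/n_z = −0.97594 and ∂z/∂y = −n_y/n_z = 0.06627.
Intercept c from Pit 1: 96 + 323.04 − 8.75 = 410.29.
At (34, 51): z_contact = −33.2 + 3.4 + 410.29 = 380.5 m.
Depth below ground = 523 − 380.5 = 143 m.

143 m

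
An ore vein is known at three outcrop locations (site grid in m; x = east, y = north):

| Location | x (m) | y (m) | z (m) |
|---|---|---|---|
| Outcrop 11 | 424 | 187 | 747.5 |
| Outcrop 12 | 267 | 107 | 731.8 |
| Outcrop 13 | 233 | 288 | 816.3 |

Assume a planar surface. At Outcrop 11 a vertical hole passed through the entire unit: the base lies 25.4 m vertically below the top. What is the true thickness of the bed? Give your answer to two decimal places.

23.07 m

Two edge vectors: Outcrop 11→Outcrop 12 = (-157, -80, -15.7), Outcrop 11→Outcrop 13 = (-191, 101, 68.8).
Normal n = (Outcrop 11→Outcrop 12) × (Outcrop 11→Outcrop 13) = (-3918.3, 13800.3, -31137).
So ∂z/∂x = −n_x/n_z = −0.12584 and ∂z/∂y = −n_y/n_z = 0.44321.
|∇z| = √(a²+b²) = 0.46073, so dip δ = arctan(0.46073) = 24.74°.
True thickness = vertical thickness × cos δ = 25.4 × cos 24.74° = 23.07 m.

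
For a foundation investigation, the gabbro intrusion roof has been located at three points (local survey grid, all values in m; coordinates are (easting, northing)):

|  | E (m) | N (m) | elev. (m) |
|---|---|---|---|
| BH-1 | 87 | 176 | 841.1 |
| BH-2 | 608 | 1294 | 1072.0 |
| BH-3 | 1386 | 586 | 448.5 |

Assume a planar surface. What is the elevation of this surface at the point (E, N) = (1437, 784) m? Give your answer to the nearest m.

Two edge vectors: BH-1→BH-2 = (521, 1118, 230.9), BH-1→BH-3 = (1299, 410, -392.6).
Normal n = (BH-1→BH-2) × (BH-1→BH-3) = (-533595.8, 504483.7, -1238672).
So ∂z/∂E = −n_x/n_z = −0.43078 and ∂z/∂N = −n_y/n_z = 0.40728.
Intercept c from BH-1: 841.1 + 37.48 − 71.68 = 806.90.
At (1437, 784): z = −619.0 + 319.3 + 806.90 = 507.2 m.

507 m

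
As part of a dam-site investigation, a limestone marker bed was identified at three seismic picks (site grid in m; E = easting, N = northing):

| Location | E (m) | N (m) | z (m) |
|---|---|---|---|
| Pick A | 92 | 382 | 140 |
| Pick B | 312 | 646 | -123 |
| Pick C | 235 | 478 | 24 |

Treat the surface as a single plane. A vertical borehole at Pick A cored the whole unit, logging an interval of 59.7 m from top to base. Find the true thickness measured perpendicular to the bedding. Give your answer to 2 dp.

Let the plane be z = a·E + b·N + c.
Pick B−Pick A: 220a + 264b = −263;  Pick C−Pick A: 143a + 96b = −116.
Solving gives a = −0.32323, b = −0.72685.
|∇z| = √(a²+b²) = 0.79548, so dip δ = arctan(0.79548) = 38.50°.
True thickness = vertical thickness × cos δ = 59.7 × cos 38.50° = 46.72 m.

46.72 m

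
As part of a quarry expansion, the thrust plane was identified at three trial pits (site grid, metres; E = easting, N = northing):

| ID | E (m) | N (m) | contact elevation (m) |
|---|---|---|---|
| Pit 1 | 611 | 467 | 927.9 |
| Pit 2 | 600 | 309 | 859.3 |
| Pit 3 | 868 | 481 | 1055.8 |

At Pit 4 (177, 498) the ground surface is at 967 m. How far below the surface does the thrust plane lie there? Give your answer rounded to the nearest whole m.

233 m

Two edge vectors: Pit 1→Pit 2 = (-11, -158, -68.6), Pit 1→Pit 3 = (257, 14, 127.9).
Normal n = (Pit 1→Pit 2) × (Pit 1→Pit 3) = (-19247.8, -16223.3, 40452).
So ∂z/∂E = −n_x/n_z = 0.47582 and ∂z/∂N = −n_y/n_z = 0.40105.
Intercept c from Pit 1: 927.9 − 290.72 − 187.29 = 449.88.
At (177, 498): z_contact = 84.2 + 199.7 + 449.88 = 733.8 m.
Depth below ground = 967 − 733.8 = 233 m.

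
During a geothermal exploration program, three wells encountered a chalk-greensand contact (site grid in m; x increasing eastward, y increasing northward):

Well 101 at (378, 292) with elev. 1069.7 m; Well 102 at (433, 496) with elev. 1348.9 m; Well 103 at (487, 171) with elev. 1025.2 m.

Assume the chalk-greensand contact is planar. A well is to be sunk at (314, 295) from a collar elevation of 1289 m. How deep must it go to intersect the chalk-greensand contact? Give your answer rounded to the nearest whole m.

271 m

Two edge vectors: Well 101→Well 102 = (55, 204, 279.2), Well 101→Well 103 = (109, -121, -44.5).
Normal n = (Well 101→Well 102) × (Well 101→Well 103) = (24705.2, 32880.3, -28891).
So ∂z/∂x = −n_x/n_z = 0.85512 and ∂z/∂y = −n_y/n_z = 1.13808.
Intercept c from Well 101: 1069.7 − 323.23 − 332.32 = 414.15.
At (314, 295): z_contact = 268.5 + 335.7 + 414.15 = 1018.4 m.
Depth below ground = 1289 − 1018.4 = 271 m.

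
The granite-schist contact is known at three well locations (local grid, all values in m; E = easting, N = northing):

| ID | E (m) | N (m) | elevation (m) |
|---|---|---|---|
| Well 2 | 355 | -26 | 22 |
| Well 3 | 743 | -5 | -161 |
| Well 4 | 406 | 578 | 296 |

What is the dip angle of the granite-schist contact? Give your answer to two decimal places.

Two edge vectors: Well 2→Well 3 = (388, 21, -183), Well 2→Well 4 = (51, 604, 274).
Normal n = (Well 2→Well 3) × (Well 2→Well 4) = (116286, -115645, 233281).
So ∂z/∂E = −n_x/n_z = −0.49848 and ∂z/∂N = −n_y/n_z = 0.49573.
Gradient magnitude |∇z| = √(a² + b²) = √(0.24848 + 0.24575) = 0.70302.
True dip = arctan(0.70302) = 35.11°, dipping toward SE (azimuth ≈ 135°).

35.11°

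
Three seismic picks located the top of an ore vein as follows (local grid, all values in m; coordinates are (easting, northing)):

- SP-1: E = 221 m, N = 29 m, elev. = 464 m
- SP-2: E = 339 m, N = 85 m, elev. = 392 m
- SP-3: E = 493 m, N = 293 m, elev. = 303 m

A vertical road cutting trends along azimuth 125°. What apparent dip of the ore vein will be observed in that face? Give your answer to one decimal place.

28.2°

Let the plane be z = a·E + b·N + c.
SP-2−SP-1: 118a + 56b = −72;  SP-3−SP-1: 272a + 264b = −161.
Solving gives a = −0.62764, b = 0.03681.
Unit vector along 125° is (sin 125°, cos 125°) = (0.8192, -0.5736).
Slope in that direction = a·(0.8192) + b·(-0.5736) = −0.53524.
Apparent dip = arctan|0.53524| = 28.2° (true dip is 32.2°, so apparent ≤ true as expected).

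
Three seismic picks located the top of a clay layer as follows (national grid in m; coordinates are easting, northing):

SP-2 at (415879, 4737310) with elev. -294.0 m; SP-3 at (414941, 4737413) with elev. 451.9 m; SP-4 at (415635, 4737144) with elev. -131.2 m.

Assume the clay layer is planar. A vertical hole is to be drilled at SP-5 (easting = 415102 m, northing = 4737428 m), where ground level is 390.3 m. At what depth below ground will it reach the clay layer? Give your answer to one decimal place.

Two edge vectors: SP-2→SP-3 = (-938, 103, 745.9), SP-2→SP-4 = (-244, -166, 162.8).
Normal n = (SP-2→SP-3) × (SP-2→SP-4) = (140587.8, -29293.2, 180840).
So ∂z/∂easting = −n_x/n_z = −0.777415395 and ∂z/∂northing = −n_y/n_z = 0.161984074.
Intercept c from SP-2: -294 + 323310.74 − 767368.78 = −444352.04.
At (415102, 4737428): z_contact = −322706.69 + 767387.89 − 444352.04 = 329.17 m.
Depth below ground = 390.3 − 329.17 = 61.1 m.

61.1 m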